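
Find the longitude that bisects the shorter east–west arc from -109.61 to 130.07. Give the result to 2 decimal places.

Signed shortest Δλ from -109.61° to +130.07° is -120.32°.
Midpoint longitude = -109.61° + (-120.32°)/2 = -109.61° − 60.16° = -169.77°.
(The naïve average (-109.61 + +130.07)/2 = 10.23° is on the wrong side of the globe.)

-169.77°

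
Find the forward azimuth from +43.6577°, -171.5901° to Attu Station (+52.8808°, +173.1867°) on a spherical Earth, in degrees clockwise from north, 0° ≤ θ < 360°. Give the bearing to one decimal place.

317.8°

Δλ = 173.1867 − -171.5901 = 344.7768°; wrapped into (−180°, 180°]: -15.2232°.
θ = atan2( sin Δλ · cos φ₂ , cos φ₁ · sin φ₂ − sin φ₁ · cos φ₂ · cos Δλ )
  = atan2(-0.15846, 0.17490) = -42.177° → normalised to [0°, 360°): 317.823°.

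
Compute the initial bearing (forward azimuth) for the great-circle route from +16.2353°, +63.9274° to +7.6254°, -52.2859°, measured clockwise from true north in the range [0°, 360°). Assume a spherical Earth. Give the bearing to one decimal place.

Δλ = -52.2859 − 63.9274 = -116.2133°.
θ = atan2( sin Δλ · cos φ₂ , cos φ₁ · sin φ₂ − sin φ₁ · cos φ₂ · cos Δλ )
  = atan2(-0.88922, 0.24981) = -74.308° → normalised to [0°, 360°): 285.692°.

285.7°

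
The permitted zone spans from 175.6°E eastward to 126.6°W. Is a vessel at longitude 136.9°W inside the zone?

Yes

Band width going east from +175.6° to -126.6°: ((-126.6 − 175.6) mod 360) = 57.8°.
Offset of -136.9° east of the west edge: ((-136.9 − 175.6) mod 360) = 47.5°.
47.5° ≤ 57.8° ⇒ inside.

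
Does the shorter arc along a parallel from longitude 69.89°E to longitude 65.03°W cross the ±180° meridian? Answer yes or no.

No

Signed shortest Δλ = ((-65.03 − 69.89 + 180) mod 360) − 180 = -134.92°.
Going west by 134.92° from +69.89° reaches -65.03° without touching 180°.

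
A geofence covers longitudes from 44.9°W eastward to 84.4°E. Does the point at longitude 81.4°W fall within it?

Band width going east from -44.9° to +84.4°: ((84.4 − -44.9) mod 360) = 129.3°.
Offset of -81.4° east of the west edge: ((-81.4 − -44.9) mod 360) = 323.5°.
323.5° > 129.3° ⇒ outside.

No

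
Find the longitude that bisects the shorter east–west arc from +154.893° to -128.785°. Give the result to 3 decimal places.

Signed shortest Δλ from +154.893° to -128.785° is +76.322°.
Midpoint longitude = +154.893° + (+76.322°)/2 = +154.893° + 38.161° = +193.054°.
Normalise into (−180°, 180°]: -166.946°.
(The naïve average (+154.893 + -128.785)/2 = 13.054° is on the wrong side of the globe.)

-166.946°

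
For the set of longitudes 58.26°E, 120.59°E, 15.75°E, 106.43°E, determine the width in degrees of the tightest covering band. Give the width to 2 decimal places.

Sort the longitudes: +15.75°, +58.26°, +106.43°, +120.59°.
Eastward gaps between consecutive values (wrapping around): 42.51°, 48.17°, 14.16°, 255.16°.
Largest gap = 255.16° ⇒ minimal covering band is its complement: 360° − 255.16° = 104.84°.
Band runs from +15.75° eastward to +120.59°.

104.84°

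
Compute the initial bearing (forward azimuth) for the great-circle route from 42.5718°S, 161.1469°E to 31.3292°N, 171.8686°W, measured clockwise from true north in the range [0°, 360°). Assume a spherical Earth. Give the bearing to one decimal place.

Δλ = -171.8686 − 161.1469 = -333.0155°; wrapped into (−180°, 180°]: 26.9845°.
θ = atan2( sin Δλ · cos φ₂ , cos φ₁ · sin φ₂ − sin φ₁ · cos φ₂ · cos Δλ )
  = atan2(0.38759, 0.89787) = 23.349° → normalised to [0°, 360°): 23.349°.

23.3°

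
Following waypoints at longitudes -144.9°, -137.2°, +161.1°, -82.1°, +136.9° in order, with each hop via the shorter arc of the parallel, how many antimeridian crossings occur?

Leg 1: -144.9° → -137.2°, shortest Δλ = 7.7° (east) — does not cross 180°.
Leg 2: -137.2° → +161.1°, shortest Δλ = -61.7° (west) — crosses 180°.
Leg 3: +161.1° → -82.1°, shortest Δλ = 116.8° (east) — crosses 180°.
Leg 4: -82.1° → +136.9°, shortest Δλ = -141.0° (west) — crosses 180°.
Total crossings: 3.

3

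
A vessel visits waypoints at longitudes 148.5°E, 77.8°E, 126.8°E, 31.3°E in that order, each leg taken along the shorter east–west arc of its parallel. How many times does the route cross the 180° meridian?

0

Leg 1: +148.5° → +77.8°, shortest Δλ = -70.7° (west) — does not cross 180°.
Leg 2: +77.8° → +126.8°, shortest Δλ = 49.0° (east) — does not cross 180°.
Leg 3: +126.8° → +31.3°, shortest Δλ = -95.5° (west) — does not cross 180°.
Total crossings: 0.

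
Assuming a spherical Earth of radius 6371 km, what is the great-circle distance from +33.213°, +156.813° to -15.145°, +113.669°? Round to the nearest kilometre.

7061 km

Δλ = 113.669 − 156.813 = -43.144°.
Δφ = -15.145 − 33.213 = -48.358°.
a = sin²(Δφ/2) + cos φ₁ · cos φ₂ · sin²(Δλ/2) = 0.276933.
c = 2·atan2(√a, √(1−a)) = 1.10836 rad → d = 6371·c ≈ 7061.33 km.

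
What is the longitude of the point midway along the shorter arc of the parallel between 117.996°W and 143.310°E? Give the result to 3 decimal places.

167.343°W

Signed shortest Δλ from -117.996° to +143.310° is -98.694°.
Midpoint longitude = -117.996° + (-98.694°)/2 = -117.996° − 49.347° = -167.343°.
(The naïve average (-117.996 + +143.310)/2 = 12.657° is on the wrong side of the globe.)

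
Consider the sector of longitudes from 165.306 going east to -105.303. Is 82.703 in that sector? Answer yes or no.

No

Band width going east from +165.306° to -105.303°: ((-105.303 − 165.306) mod 360) = 89.391°.
Offset of +82.703° east of the west edge: ((82.703 − 165.306) mod 360) = 277.397°.
277.397° > 89.391° ⇒ outside.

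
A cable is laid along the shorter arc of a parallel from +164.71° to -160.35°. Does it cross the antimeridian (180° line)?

Naïve |-160.35 − 164.71| = 325.06° > 180°, so the shorter arc goes the other way round — across 180°.
Signed shortest Δλ = ((-160.35 − 164.71 + 180) mod 360) − 180 = 34.94°.
Going east by 34.94° from +164.71° passes through 180° before reaching -160.35°.

Yes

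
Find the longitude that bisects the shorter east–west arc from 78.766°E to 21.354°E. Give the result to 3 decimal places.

Signed shortest Δλ from +78.766° to +21.354° is -57.412°.
Midpoint longitude = +78.766° + (-57.412°)/2 = +78.766° − 28.706° = +50.060°.

50.060°E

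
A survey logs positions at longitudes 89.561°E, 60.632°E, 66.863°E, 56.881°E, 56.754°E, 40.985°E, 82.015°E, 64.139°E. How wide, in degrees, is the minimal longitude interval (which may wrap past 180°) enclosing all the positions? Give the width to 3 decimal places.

48.576°

Sort the longitudes: +40.985°, +56.754°, +56.881°, +60.632°, +64.139°, +66.863°, +82.015°, +89.561°.
Eastward gaps between consecutive values (wrapping around): 15.769°, 0.127°, 3.751°, 3.507°, 2.724°, 15.152°, 7.546°, 311.424°.
Largest gap = 311.424° ⇒ minimal covering band is its complement: 360° − 311.424° = 48.576°.
Band runs from +40.985° eastward to +89.561°.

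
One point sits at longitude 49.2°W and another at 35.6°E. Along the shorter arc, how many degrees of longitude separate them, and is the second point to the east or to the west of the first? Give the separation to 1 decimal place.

Raw difference: 35.6 − -49.2 = 84.8°.
Normalise into (−180°, 180°]: 84.8° stays 84.8°.
Positive ⇒ the second point lies to the east; separation 84.8°.

84.8° east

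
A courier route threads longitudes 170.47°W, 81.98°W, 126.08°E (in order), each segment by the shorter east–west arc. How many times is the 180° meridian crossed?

1

Leg 1: -170.47° → -81.98°, shortest Δλ = 88.49° (east) — does not cross 180°.
Leg 2: -81.98° → +126.08°, shortest Δλ = -151.94° (west) — crosses 180°.
Total crossings: 1.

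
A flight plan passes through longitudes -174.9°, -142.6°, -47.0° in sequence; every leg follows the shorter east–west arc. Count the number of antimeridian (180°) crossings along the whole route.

Leg 1: -174.9° → -142.6°, shortest Δλ = 32.3° (east) — does not cross 180°.
Leg 2: -142.6° → -47.0°, shortest Δλ = 95.6° (east) — does not cross 180°.
Total crossings: 0.

0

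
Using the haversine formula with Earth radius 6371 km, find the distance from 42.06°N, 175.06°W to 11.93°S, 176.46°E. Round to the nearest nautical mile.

Δλ = 176.46 − -175.06 = 351.52°; wrapped into (−180°, 180°]: -8.48°.
Δφ = -11.93 − 42.06 = -53.99°.
a = sin²(Δφ/2) + cos φ₁ · cos φ₂ · sin²(Δλ/2) = 0.210008.
c = 2·atan2(√a, √(1−a)) = 0.95209 rad → d = 6371·c ≈ 6065.74 km ≈ 3275.24 nmi.

3275 nmi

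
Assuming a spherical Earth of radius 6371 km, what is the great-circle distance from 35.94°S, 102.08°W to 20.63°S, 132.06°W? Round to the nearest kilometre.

3373 km

Δλ = -132.06 − -102.08 = -29.98°.
Δφ = -20.63 − -35.94 = 15.31°.
a = sin²(Δφ/2) + cos φ₁ · cos φ₂ · sin²(Δλ/2) = 0.068435.
c = 2·atan2(√a, √(1−a)) = 0.52936 rad → d = 6371·c ≈ 3372.57 km.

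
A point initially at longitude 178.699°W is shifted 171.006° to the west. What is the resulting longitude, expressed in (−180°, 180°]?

Start at -178.699°; shift −171.006° → -349.705°.
-349.705° lies outside (−180°, 180°]; add 360° → +10.295°.

10.295°E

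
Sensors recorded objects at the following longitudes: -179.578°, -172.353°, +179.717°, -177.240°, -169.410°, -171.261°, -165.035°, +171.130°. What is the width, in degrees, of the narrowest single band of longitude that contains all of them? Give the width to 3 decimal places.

Sort the longitudes: -179.578°, -177.240°, -172.353°, -171.261°, -169.410°, -165.035°, +171.130°, +179.717°.
Eastward gaps between consecutive values (wrapping around): 2.338°, 4.887°, 1.092°, 1.851°, 4.375°, 336.165°, 8.587°, 0.705°.
Largest gap = 336.165° ⇒ minimal covering band is its complement: 360° − 336.165° = 23.835°.
Band runs from +171.130° eastward to -165.035°, crossing the antimeridian.

23.835°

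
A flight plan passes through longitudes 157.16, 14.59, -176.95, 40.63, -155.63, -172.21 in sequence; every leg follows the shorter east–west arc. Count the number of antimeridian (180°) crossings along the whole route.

Leg 1: +157.16° → +14.59°, shortest Δλ = -142.57° (west) — does not cross 180°.
Leg 2: +14.59° → -176.95°, shortest Δλ = 168.46° (east) — crosses 180°.
Leg 3: -176.95° → +40.63°, shortest Δλ = -142.42° (west) — crosses 180°.
Leg 4: +40.63° → -155.63°, shortest Δλ = 163.74° (east) — crosses 180°.
Leg 5: -155.63° → -172.21°, shortest Δλ = -16.58° (west) — does not cross 180°.
Total crossings: 3.

3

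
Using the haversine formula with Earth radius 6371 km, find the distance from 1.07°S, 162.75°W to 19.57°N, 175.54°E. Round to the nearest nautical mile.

Δλ = 175.54 − -162.75 = 338.29°; wrapped into (−180°, 180°]: -21.71°.
Δφ = 19.57 − -1.07 = 20.64°.
a = sin²(Δφ/2) + cos φ₁ · cos φ₂ · sin²(Δλ/2) = 0.065505.
c = 2·atan2(√a, √(1−a)) = 0.51764 rad → d = 6371·c ≈ 3297.87 km ≈ 1780.70 nmi.

1781 nmi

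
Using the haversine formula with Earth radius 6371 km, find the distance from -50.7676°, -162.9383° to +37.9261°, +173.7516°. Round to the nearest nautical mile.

Δλ = 173.7516 − -162.9383 = 336.6899°; wrapped into (−180°, 180°]: -23.3101°.
Δφ = 37.9261 − -50.7676 = 88.6937°.
a = sin²(Δφ/2) + cos φ₁ · cos φ₂ · sin²(Δλ/2) = 0.508962.
c = 2·atan2(√a, √(1−a)) = 1.58872 rad → d = 6371·c ≈ 10121.74 km ≈ 5465.30 nmi.

5465 nmi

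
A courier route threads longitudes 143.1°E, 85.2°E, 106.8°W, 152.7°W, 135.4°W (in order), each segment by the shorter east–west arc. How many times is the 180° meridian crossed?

1

Leg 1: +143.1° → +85.2°, shortest Δλ = -57.9° (west) — does not cross 180°.
Leg 2: +85.2° → -106.8°, shortest Δλ = 168.0° (east) — crosses 180°.
Leg 3: -106.8° → -152.7°, shortest Δλ = -45.9° (west) — does not cross 180°.
Leg 4: -152.7° → -135.4°, shortest Δλ = 17.3° (east) — does not cross 180°.
Total crossings: 1.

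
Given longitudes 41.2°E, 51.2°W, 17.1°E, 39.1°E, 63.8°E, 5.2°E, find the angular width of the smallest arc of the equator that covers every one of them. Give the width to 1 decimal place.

Sort the longitudes: -51.2°, +5.2°, +17.1°, +39.1°, +41.2°, +63.8°.
Eastward gaps between consecutive values (wrapping around): 56.4°, 11.9°, 22.0°, 2.1°, 22.6°, 245.0°.
Largest gap = 245.0° ⇒ minimal covering band is its complement: 360° − 245.0° = 115.0°.
Band runs from -51.2° eastward to +63.8°.

115.0°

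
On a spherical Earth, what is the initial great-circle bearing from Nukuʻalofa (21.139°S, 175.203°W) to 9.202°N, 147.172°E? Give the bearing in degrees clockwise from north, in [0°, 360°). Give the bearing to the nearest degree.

306°

Δλ = 147.172 − -175.203 = 322.375°; wrapped into (−180°, 180°]: -37.625°.
θ = atan2( sin Δλ · cos φ₂ , cos φ₁ · sin φ₂ − sin φ₁ · cos φ₂ · cos Δλ )
  = atan2(-0.60263, 0.43111) = -54.421° → normalised to [0°, 360°): 305.579°.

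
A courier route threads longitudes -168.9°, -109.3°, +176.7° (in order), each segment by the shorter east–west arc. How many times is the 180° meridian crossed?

Leg 1: -168.9° → -109.3°, shortest Δλ = 59.6° (east) — does not cross 180°.
Leg 2: -109.3° → +176.7°, shortest Δλ = -74.0° (west) — crosses 180°.
Total crossings: 1.

1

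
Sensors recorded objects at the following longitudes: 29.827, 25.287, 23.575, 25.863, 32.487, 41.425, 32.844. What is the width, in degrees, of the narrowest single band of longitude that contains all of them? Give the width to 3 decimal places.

17.850°

Sort the longitudes: +23.575°, +25.287°, +25.863°, +29.827°, +32.487°, +32.844°, +41.425°.
Eastward gaps between consecutive values (wrapping around): 1.712°, 0.576°, 3.964°, 2.660°, 0.357°, 8.581°, 342.150°.
Largest gap = 342.150° ⇒ minimal covering band is its complement: 360° − 342.150° = 17.850°.
Band runs from +23.575° eastward to +41.425°.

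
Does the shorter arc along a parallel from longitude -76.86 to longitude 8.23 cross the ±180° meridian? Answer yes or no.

Signed shortest Δλ = ((8.23 − -76.86 + 180) mod 360) − 180 = 85.09°.
Going east by 85.09° from -76.86° reaches +8.23° without touching 180°.

No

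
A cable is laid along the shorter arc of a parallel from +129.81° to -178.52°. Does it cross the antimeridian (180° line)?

Naïve |-178.52 − 129.81| = 308.33° > 180°, so the shorter arc goes the other way round — across 180°.
Signed shortest Δλ = ((-178.52 − 129.81 + 180) mod 360) − 180 = 51.67°.
Going east by 51.67° from +129.81° passes through 180° before reaching -178.52°.

Yes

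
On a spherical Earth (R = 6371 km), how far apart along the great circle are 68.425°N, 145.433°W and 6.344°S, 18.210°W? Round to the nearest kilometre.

Δλ = -18.210 − -145.433 = 127.223°.
Δφ = -6.344 − 68.425 = -74.769°.
a = sin²(Δφ/2) + cos φ₁ · cos φ₂ · sin²(Δλ/2) = 0.661917.
c = 2·atan2(√a, √(1−a)) = 1.90058 rad → d = 6371·c ≈ 12108.56 km.

12109 km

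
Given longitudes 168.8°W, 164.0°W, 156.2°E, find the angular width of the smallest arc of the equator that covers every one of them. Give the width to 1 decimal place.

Sort the longitudes: -168.8°, -164.0°, +156.2°.
Eastward gaps between consecutive values (wrapping around): 4.8°, 320.2°, 35.0°.
Largest gap = 320.2° ⇒ minimal covering band is its complement: 360° − 320.2° = 39.8°.
Band runs from +156.2° eastward to -164.0°, crossing the antimeridian.

39.8°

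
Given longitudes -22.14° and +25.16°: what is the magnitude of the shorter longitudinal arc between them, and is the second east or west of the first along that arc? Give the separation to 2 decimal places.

Raw difference: 25.16 − -22.14 = 47.3°.
Normalise into (−180°, 180°]: 47.3° stays 47.3°.
Positive ⇒ the second point lies to the east; separation 47.30°.

47.30° east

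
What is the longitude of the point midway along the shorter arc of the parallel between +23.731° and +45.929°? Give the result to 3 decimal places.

Signed shortest Δλ from +23.731° to +45.929° is +22.198°.
Midpoint longitude = +23.731° + (+22.198°)/2 = +23.731° + 11.099° = +34.830°.

+34.830°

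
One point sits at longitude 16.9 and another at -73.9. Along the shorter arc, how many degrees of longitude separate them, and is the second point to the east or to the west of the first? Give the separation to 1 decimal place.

90.8° west

Raw difference: -73.9 − 16.9 = -90.8°.
Normalise into (−180°, 180°]: -90.8° stays -90.8°.
Negative ⇒ the second point lies to the west; separation 90.8°.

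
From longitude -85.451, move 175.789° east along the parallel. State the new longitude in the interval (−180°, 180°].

Start at -85.451°; shift +175.789° → +90.338°.
+90.338° already lies in (−180°, 180°].

+90.338°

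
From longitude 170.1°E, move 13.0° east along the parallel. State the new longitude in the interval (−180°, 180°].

176.9°W

Start at +170.1°; shift +13.0° → +183.1°.
+183.1° lies outside (−180°, 180°]; subtract 360° → -176.9°.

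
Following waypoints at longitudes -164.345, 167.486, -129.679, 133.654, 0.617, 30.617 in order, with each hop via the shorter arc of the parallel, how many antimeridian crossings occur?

3

Leg 1: -164.345° → +167.486°, shortest Δλ = -28.169° (west) — crosses 180°.
Leg 2: +167.486° → -129.679°, shortest Δλ = 62.835° (east) — crosses 180°.
Leg 3: -129.679° → +133.654°, shortest Δλ = -96.667° (west) — crosses 180°.
Leg 4: +133.654° → +0.617°, shortest Δλ = -133.037° (west) — does not cross 180°.
Leg 5: +0.617° → +30.617°, shortest Δλ = 30.0° (east) — does not cross 180°.
Total crossings: 3.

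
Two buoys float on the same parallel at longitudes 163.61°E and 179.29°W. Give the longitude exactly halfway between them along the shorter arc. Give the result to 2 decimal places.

172.16°E

Signed shortest Δλ from +163.61° to -179.29° is +17.10°.
Midpoint longitude = +163.61° + (+17.10°)/2 = +163.61° + 8.55° = +172.16°.
(The naïve average (+163.61 + -179.29)/2 = -7.84° is on the wrong side of the globe.)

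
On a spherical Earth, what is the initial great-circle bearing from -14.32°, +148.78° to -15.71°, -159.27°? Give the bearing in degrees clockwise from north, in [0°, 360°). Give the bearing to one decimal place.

Δλ = -159.27 − 148.78 = -308.05°; wrapped into (−180°, 180°]: 51.95°.
θ = atan2( sin Δλ · cos φ₂ , cos φ₁ · sin φ₂ − sin φ₁ · cos φ₂ · cos Δλ )
  = atan2(0.75806, -0.11560) = 98.671° → normalised to [0°, 360°): 98.671°.

98.7°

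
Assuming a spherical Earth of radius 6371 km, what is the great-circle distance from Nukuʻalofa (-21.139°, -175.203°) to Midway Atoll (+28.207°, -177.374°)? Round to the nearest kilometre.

5492 km

Δλ = -177.374 − -175.203 = -2.171°.
Δφ = 28.207 − -21.139 = 49.346°.
a = sin²(Δφ/2) + cos φ₁ · cos φ₂ · sin²(Δλ/2) = 0.174550.
c = 2·atan2(√a, √(1−a)) = 0.86203 rad → d = 6371·c ≈ 5491.98 km.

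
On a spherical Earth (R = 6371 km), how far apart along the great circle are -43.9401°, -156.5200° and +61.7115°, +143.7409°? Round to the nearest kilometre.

Δλ = 143.7409 − -156.5200 = 300.2609°; wrapped into (−180°, 180°]: -59.7391°.
Δφ = 61.7115 − -43.9401 = 105.6516°.
a = sin²(Δφ/2) + cos φ₁ · cos φ₂ · sin²(Δλ/2) = 0.719533.
c = 2·atan2(√a, √(1−a)) = 2.02536 rad → d = 6371·c ≈ 12903.54 km.

12904 km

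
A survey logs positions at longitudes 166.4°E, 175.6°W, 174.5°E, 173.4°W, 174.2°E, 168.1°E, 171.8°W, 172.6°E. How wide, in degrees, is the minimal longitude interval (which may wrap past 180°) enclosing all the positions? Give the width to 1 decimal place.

21.8°

Sort the longitudes: -175.6°, -173.4°, -171.8°, +166.4°, +168.1°, +172.6°, +174.2°, +174.5°.
Eastward gaps between consecutive values (wrapping around): 2.2°, 1.6°, 338.2°, 1.7°, 4.5°, 1.6°, 0.3°, 9.9°.
Largest gap = 338.2° ⇒ minimal covering band is its complement: 360° − 338.2° = 21.8°.
Band runs from +166.4° eastward to -171.8°, crossing the antimeridian.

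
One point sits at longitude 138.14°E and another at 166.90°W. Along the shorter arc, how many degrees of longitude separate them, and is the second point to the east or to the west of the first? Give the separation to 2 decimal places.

Raw difference: -166.90 − 138.14 = -305.04°.
Normalise into (−180°, 180°]: -305.04° + 360° = 54.96°.
Positive ⇒ the second point lies to the east; separation 54.96°.

54.96° east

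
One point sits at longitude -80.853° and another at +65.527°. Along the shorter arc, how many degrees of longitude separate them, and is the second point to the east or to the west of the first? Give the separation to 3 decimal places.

146.380° east

Raw difference: 65.527 − -80.853 = 146.38°.
Normalise into (−180°, 180°]: 146.38° stays 146.38°.
Positive ⇒ the second point lies to the east; separation 146.380°.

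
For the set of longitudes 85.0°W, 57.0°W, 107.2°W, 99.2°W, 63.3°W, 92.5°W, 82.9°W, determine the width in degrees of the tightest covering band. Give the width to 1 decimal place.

Sort the longitudes: -107.2°, -99.2°, -92.5°, -85.0°, -82.9°, -63.3°, -57.0°.
Eastward gaps between consecutive values (wrapping around): 8.0°, 6.7°, 7.5°, 2.1°, 19.6°, 6.3°, 309.8°.
Largest gap = 309.8° ⇒ minimal covering band is its complement: 360° − 309.8° = 50.2°.
Band runs from -107.2° eastward to -57.0°.

50.2°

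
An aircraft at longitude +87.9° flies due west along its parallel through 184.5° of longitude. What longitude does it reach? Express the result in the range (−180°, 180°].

Start at +87.9°; shift −184.5° → -96.6°.
-96.6° already lies in (−180°, 180°].

-96.6°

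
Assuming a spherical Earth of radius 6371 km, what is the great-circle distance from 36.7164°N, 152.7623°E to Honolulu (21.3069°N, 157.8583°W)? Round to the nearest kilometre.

5037 km

Δλ = -157.8583 − 152.7623 = -310.6206°; wrapped into (−180°, 180°]: 49.3794°.
Δφ = 21.3069 − 36.7164 = -15.4095°.
a = sin²(Δφ/2) + cos φ₁ · cos φ₂ · sin²(Δλ/2) = 0.148276.
c = 2·atan2(√a, √(1−a)) = 0.79056 rad → d = 6371·c ≈ 5036.64 km.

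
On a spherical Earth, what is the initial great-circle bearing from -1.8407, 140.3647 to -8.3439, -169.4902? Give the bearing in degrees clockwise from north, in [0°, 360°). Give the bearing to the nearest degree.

99°

Δλ = -169.4902 − 140.3647 = -309.8549°; wrapped into (−180°, 180°]: 50.1451°.
θ = atan2( sin Δλ · cos φ₂ , cos φ₁ · sin φ₂ − sin φ₁ · cos φ₂ · cos Δλ )
  = atan2(0.75954, -0.12467) = 99.322° → normalised to [0°, 360°): 99.322°.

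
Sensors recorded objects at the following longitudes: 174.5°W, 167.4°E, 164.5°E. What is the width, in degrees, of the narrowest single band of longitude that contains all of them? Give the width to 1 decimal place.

Sort the longitudes: -174.5°, +164.5°, +167.4°.
Eastward gaps between consecutive values (wrapping around): 339.0°, 2.9°, 18.1°.
Largest gap = 339.0° ⇒ minimal covering band is its complement: 360° − 339.0° = 21.0°.
Band runs from +164.5° eastward to -174.5°, crossing the antimeridian.

21.0°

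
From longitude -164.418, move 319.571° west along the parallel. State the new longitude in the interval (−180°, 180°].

Start at -164.418°; shift −319.571° → -483.989°.
-483.989° lies outside (−180°, 180°]; add 360° → -123.989°.

-123.989°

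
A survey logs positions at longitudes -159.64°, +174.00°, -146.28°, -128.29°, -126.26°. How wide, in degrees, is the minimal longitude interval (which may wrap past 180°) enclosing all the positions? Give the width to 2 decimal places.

59.74°

Sort the longitudes: -159.64°, -146.28°, -128.29°, -126.26°, +174.00°.
Eastward gaps between consecutive values (wrapping around): 13.36°, 17.99°, 2.03°, 300.26°, 26.36°.
Largest gap = 300.26° ⇒ minimal covering band is its complement: 360° − 300.26° = 59.74°.
Band runs from +174.00° eastward to -126.26°, crossing the antimeridian.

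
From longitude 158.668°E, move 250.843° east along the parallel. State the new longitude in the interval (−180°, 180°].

49.511°E

Start at +158.668°; shift +250.843° → +409.511°.
+409.511° lies outside (−180°, 180°]; subtract 360° → +49.511°.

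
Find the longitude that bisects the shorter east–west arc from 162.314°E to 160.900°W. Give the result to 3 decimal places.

Signed shortest Δλ from +162.314° to -160.900° is +36.786°.
Midpoint longitude = +162.314° + (+36.786°)/2 = +162.314° + 18.393° = +180.707°.
Normalise into (−180°, 180°]: -179.293°.
(The naïve average (+162.314 + -160.900)/2 = 0.707° is on the wrong side of the globe.)

179.293°W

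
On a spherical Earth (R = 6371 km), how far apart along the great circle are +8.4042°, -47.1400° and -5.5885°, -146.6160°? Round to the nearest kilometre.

Δλ = -146.6160 − -47.1400 = -99.4760°.
Δφ = -5.5885 − 8.4042 = -13.9927°.
a = sin²(Δφ/2) + cos φ₁ · cos φ₂ · sin²(Δλ/2) = 0.588163.
c = 2·atan2(√a, √(1−a)) = 1.74805 rad → d = 6371·c ≈ 11136.82 km.

11137 km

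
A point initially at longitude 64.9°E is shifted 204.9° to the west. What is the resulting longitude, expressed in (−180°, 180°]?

140.0°W

Start at +64.9°; shift −204.9° → -140.0°.
-140.0° already lies in (−180°, 180°].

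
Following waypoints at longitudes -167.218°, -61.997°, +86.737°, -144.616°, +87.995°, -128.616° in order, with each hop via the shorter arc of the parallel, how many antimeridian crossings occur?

3

Leg 1: -167.218° → -61.997°, shortest Δλ = 105.221° (east) — does not cross 180°.
Leg 2: -61.997° → +86.737°, shortest Δλ = 148.734° (east) — does not cross 180°.
Leg 3: +86.737° → -144.616°, shortest Δλ = 128.647° (east) — crosses 180°.
Leg 4: -144.616° → +87.995°, shortest Δλ = -127.389° (west) — crosses 180°.
Leg 5: +87.995° → -128.616°, shortest Δλ = 143.389° (east) — crosses 180°.
Total crossings: 3.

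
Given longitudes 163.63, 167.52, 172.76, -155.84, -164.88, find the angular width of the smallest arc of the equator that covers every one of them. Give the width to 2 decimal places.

40.53°

Sort the longitudes: -164.88°, -155.84°, +163.63°, +167.52°, +172.76°.
Eastward gaps between consecutive values (wrapping around): 9.04°, 319.47°, 3.89°, 5.24°, 22.36°.
Largest gap = 319.47° ⇒ minimal covering band is its complement: 360° − 319.47° = 40.53°.
Band runs from +163.63° eastward to -155.84°, crossing the antimeridian.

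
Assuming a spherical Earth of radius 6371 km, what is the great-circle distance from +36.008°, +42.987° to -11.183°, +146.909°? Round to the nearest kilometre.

11982 km

Δλ = 146.909 − 42.987 = 103.922°.
Δφ = -11.183 − 36.008 = -47.191°.
a = sin²(Δφ/2) + cos φ₁ · cos φ₂ · sin²(Δλ/2) = 0.652477.
c = 2·atan2(√a, √(1−a)) = 1.88069 rad → d = 6371·c ≈ 11981.85 km.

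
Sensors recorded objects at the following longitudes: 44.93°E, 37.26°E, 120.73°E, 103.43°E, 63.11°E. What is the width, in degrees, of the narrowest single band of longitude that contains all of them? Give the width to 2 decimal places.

83.47°

Sort the longitudes: +37.26°, +44.93°, +63.11°, +103.43°, +120.73°.
Eastward gaps between consecutive values (wrapping around): 7.67°, 18.18°, 40.32°, 17.30°, 276.53°.
Largest gap = 276.53° ⇒ minimal covering band is its complement: 360° − 276.53° = 83.47°.
Band runs from +37.26° eastward to +120.73°.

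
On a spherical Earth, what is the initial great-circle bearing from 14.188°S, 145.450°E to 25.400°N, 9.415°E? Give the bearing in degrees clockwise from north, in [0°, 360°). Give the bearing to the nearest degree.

292°

Δλ = 9.415 − 145.450 = -136.035°.
θ = atan2( sin Δλ · cos φ₂ , cos φ₁ · sin φ₂ − sin φ₁ · cos φ₂ · cos Δλ )
  = atan2(-0.62711, 0.25649) = -67.756° → normalised to [0°, 360°): 292.244°.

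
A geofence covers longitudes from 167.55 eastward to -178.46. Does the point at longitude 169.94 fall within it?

Yes

Band width going east from +167.55° to -178.46°: ((-178.46 − 167.55) mod 360) = 13.99°.
Offset of +169.94° east of the west edge: ((169.94 − 167.55) mod 360) = 2.39°.
2.39° ≤ 13.99° ⇒ inside.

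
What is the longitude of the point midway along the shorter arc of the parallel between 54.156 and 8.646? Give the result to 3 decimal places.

Signed shortest Δλ from +54.156° to +8.646° is -45.510°.
Midpoint longitude = +54.156° + (-45.510°)/2 = +54.156° − 22.755° = +31.401°.

+31.401°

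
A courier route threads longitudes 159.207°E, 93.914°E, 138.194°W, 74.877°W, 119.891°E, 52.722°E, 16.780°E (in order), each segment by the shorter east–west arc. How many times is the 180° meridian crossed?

Leg 1: +159.207° → +93.914°, shortest Δλ = -65.293° (west) — does not cross 180°.
Leg 2: +93.914° → -138.194°, shortest Δλ = 127.892° (east) — crosses 180°.
Leg 3: -138.194° → -74.877°, shortest Δλ = 63.317° (east) — does not cross 180°.
Leg 4: -74.877° → +119.891°, shortest Δλ = -165.232° (west) — crosses 180°.
Leg 5: +119.891° → +52.722°, shortest Δλ = -67.169° (west) — does not cross 180°.
Leg 6: +52.722° → +16.780°, shortest Δλ = -35.942° (west) — does not cross 180°.
Total crossings: 2.

2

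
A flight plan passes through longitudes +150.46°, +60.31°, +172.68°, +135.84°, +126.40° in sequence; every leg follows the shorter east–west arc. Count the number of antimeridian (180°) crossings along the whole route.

Leg 1: +150.46° → +60.31°, shortest Δλ = -90.15° (west) — does not cross 180°.
Leg 2: +60.31° → +172.68°, shortest Δλ = 112.37° (east) — does not cross 180°.
Leg 3: +172.68° → +135.84°, shortest Δλ = -36.84° (west) — does not cross 180°.
Leg 4: +135.84° → +126.40°, shortest Δλ = -9.44° (west) — does not cross 180°.
Total crossings: 0.

0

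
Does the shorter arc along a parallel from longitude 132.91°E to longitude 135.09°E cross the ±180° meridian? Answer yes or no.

Signed shortest Δλ = ((135.09 − 132.91 + 180) mod 360) − 180 = 2.18°.
Going east by 2.18° from +132.91° reaches +135.09° without touching 180°.

No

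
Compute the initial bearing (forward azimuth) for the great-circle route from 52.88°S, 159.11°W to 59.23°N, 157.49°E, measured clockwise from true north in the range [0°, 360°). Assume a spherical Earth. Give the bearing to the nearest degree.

337°

Δλ = 157.49 − -159.11 = 316.60°; wrapped into (−180°, 180°]: -43.40°.
θ = atan2( sin Δλ · cos φ₂ , cos φ₁ · sin φ₂ − sin φ₁ · cos φ₂ · cos Δλ )
  = atan2(-0.35151, 0.81492) = -23.332° → normalised to [0°, 360°): 336.668°.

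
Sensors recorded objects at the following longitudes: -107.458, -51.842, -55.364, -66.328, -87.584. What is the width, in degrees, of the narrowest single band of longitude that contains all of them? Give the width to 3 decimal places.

Sort the longitudes: -107.458°, -87.584°, -66.328°, -55.364°, -51.842°.
Eastward gaps between consecutive values (wrapping around): 19.874°, 21.256°, 10.964°, 3.522°, 304.384°.
Largest gap = 304.384° ⇒ minimal covering band is its complement: 360° − 304.384° = 55.616°.
Band runs from -107.458° eastward to -51.842°.

55.616°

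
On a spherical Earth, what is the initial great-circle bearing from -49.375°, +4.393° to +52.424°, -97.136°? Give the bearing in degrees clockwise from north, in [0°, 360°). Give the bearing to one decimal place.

Δλ = -97.136 − 4.393 = -101.529°.
θ = atan2( sin Δλ · cos φ₂ , cos φ₁ · sin φ₂ − sin φ₁ · cos φ₂ · cos Δλ )
  = atan2(-0.59751, 0.42353) = -54.670° → normalised to [0°, 360°): 305.330°.

305.3°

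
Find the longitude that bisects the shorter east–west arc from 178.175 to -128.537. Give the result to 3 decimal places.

-155.181°

Signed shortest Δλ from +178.175° to -128.537° is +53.288°.
Midpoint longitude = +178.175° + (+53.288°)/2 = +178.175° + 26.644° = +204.819°.
Normalise into (−180°, 180°]: -155.181°.
(The naïve average (+178.175 + -128.537)/2 = 24.819° is on the wrong side of the globe.)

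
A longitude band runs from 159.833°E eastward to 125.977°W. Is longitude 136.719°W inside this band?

Band width going east from +159.833° to -125.977°: ((-125.977 − 159.833) mod 360) = 74.190°.
Offset of -136.719° east of the west edge: ((-136.719 − 159.833) mod 360) = 63.448°.
63.448° ≤ 74.190° ⇒ inside.

Yes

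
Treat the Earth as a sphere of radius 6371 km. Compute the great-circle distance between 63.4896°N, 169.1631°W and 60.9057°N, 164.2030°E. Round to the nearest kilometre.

1400 km

Δλ = 164.2030 − -169.1631 = 333.3661°; wrapped into (−180°, 180°]: -26.6339°.
Δφ = 60.9057 − 63.4896 = -2.5839°.
a = sin²(Δφ/2) + cos φ₁ · cos φ₂ · sin²(Δλ/2) = 0.012024.
c = 2·atan2(√a, √(1−a)) = 0.21975 rad → d = 6371·c ≈ 1400.00 km.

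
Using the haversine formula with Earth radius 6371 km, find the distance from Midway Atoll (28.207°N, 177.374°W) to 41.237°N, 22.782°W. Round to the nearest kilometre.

11862 km

Δλ = -22.782 − -177.374 = 154.592°.
Δφ = 41.237 − 28.207 = 13.030°.
a = sin²(Δφ/2) + cos φ₁ · cos φ₂ · sin²(Δλ/2) = 0.643512.
c = 2·atan2(√a, √(1−a)) = 1.86192 rad → d = 6371·c ≈ 11862.26 km.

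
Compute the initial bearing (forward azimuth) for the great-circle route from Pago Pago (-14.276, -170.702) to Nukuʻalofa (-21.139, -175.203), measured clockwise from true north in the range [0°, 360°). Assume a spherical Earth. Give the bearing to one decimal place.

211.3°

Δλ = -175.203 − -170.702 = -4.501°.
θ = atan2( sin Δλ · cos φ₂ , cos φ₁ · sin φ₂ − sin φ₁ · cos φ₂ · cos Δλ )
  = atan2(-0.07320, -0.12021) = -148.662° → normalised to [0°, 360°): 211.338°.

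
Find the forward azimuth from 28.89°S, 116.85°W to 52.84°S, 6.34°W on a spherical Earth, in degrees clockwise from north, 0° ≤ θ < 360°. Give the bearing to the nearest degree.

Δλ = -6.34 − -116.85 = 110.51°.
θ = atan2( sin Δλ · cos φ₂ , cos φ₁ · sin φ₂ − sin φ₁ · cos φ₂ · cos Δλ )
  = atan2(0.56575, -0.80002) = 144.733° → normalised to [0°, 360°): 144.733°.

145°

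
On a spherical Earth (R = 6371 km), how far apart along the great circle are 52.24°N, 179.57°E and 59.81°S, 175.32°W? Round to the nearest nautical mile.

6732 nmi

Δλ = -175.32 − 179.57 = -354.89°; wrapped into (−180°, 180°]: 5.11°.
Δφ = -59.81 − 52.24 = -112.05°.
a = sin²(Δφ/2) + cos φ₁ · cos φ₂ · sin²(Δλ/2) = 0.688320.
c = 2·atan2(√a, √(1−a)) = 1.95696 rad → d = 6371·c ≈ 12467.81 km ≈ 6732.08 nmi.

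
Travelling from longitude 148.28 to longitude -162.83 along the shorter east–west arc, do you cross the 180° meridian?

Yes

Naïve |-162.83 − 148.28| = 311.11° > 180°, so the shorter arc goes the other way round — across 180°.
Signed shortest Δλ = ((-162.83 − 148.28 + 180) mod 360) − 180 = 48.89°.
Going east by 48.89° from +148.28° passes through 180° before reaching -162.83°.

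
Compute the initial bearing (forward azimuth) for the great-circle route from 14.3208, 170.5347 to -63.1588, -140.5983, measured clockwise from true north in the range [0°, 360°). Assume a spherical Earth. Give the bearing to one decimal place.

Δλ = -140.5983 − 170.5347 = -311.1330°; wrapped into (−180°, 180°]: 48.8670°.
θ = atan2( sin Δλ · cos φ₂ , cos φ₁ · sin φ₂ − sin φ₁ · cos φ₂ · cos Δλ )
  = atan2(0.34008, -0.93800) = 160.072° → normalised to [0°, 360°): 160.072°.

160.1°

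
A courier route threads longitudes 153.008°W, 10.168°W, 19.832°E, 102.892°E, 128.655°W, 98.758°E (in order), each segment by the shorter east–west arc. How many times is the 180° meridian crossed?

Leg 1: -153.008° → -10.168°, shortest Δλ = 142.84° (east) — does not cross 180°.
Leg 2: -10.168° → +19.832°, shortest Δλ = 30.0° (east) — does not cross 180°.
Leg 3: +19.832° → +102.892°, shortest Δλ = 83.06° (east) — does not cross 180°.
Leg 4: +102.892° → -128.655°, shortest Δλ = 128.453° (east) — crosses 180°.
Leg 5: -128.655° → +98.758°, shortest Δλ = -132.587° (west) — crosses 180°.
Total crossings: 2.

2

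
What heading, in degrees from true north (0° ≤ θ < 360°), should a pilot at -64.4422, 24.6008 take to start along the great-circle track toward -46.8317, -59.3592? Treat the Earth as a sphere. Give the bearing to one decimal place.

Δλ = -59.3592 − 24.6008 = -83.9600°.
θ = atan2( sin Δλ · cos φ₂ , cos φ₁ · sin φ₂ − sin φ₁ · cos φ₂ · cos Δλ )
  = atan2(-0.68035, -0.24971) = -110.155° → normalised to [0°, 360°): 249.845°.

249.8°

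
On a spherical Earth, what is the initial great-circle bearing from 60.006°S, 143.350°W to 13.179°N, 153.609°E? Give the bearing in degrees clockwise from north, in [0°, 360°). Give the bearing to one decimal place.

Δλ = 153.609 − -143.350 = 296.959°; wrapped into (−180°, 180°]: -63.041°.
θ = atan2( sin Δλ · cos φ₂ , cos φ₁ · sin φ₂ − sin φ₁ · cos φ₂ · cos Δλ )
  = atan2(-0.86786, 0.49627) = -60.237° → normalised to [0°, 360°): 299.763°.

299.8°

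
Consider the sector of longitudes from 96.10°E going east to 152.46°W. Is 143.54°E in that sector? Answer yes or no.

Band width going east from +96.10° to -152.46°: ((-152.46 − 96.10) mod 360) = 111.44°.
Offset of +143.54° east of the west edge: ((143.54 − 96.10) mod 360) = 47.44°.
47.44° ≤ 111.44° ⇒ inside.

Yes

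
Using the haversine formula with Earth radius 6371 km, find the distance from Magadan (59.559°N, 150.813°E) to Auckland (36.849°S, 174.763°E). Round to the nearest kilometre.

10944 km

Δλ = 174.763 − 150.813 = 23.950°.
Δφ = -36.849 − 59.559 = -96.408°.
a = sin²(Δφ/2) + cos φ₁ · cos φ₂ · sin²(Δλ/2) = 0.573258.
c = 2·atan2(√a, √(1−a)) = 1.71784 rad → d = 6371·c ≈ 10944.36 km.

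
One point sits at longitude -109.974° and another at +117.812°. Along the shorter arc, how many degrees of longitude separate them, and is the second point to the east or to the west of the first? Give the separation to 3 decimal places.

132.214° west

Raw difference: 117.812 − -109.974 = 227.786°.
Normalise into (−180°, 180°]: 227.786° − 360° = -132.214°.
Negative ⇒ the second point lies to the west; separation 132.214°.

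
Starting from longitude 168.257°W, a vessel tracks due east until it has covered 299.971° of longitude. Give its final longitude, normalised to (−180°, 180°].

Start at -168.257°; shift +299.971° → +131.714°.
+131.714° already lies in (−180°, 180°].

131.714°E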